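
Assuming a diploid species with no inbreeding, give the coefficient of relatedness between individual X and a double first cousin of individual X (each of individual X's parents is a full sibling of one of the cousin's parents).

0.25

Each parent–offspring link contributes a factor of 1/2, and independent paths through distinct common ancestors add.
Double first cousins share both grandparent pairs — four paths of length 4: r = 4·(1/2)^4 = 1/4.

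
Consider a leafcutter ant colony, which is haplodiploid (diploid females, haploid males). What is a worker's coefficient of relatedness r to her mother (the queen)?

0.5

One meiotic link between diploid queen and diploid daughter: r = 1/2.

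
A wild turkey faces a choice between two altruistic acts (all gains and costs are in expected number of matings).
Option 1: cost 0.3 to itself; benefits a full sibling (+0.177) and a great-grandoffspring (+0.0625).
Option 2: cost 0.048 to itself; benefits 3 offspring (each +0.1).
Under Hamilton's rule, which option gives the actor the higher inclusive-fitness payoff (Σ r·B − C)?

Option 2

Option 1: r to a full sibling = 0.5.
Option 1: r to a great-grandoffspring = 0.125.
Option 1: Σ r·B − C = (1·0.5·0.177 + 1·0.125·0.0625) − 0.3 = -0.2036875.
Option 2: r to an offspring = 0.5.
Option 2: Σ r·B − C = (3·0.5·0.1) − 0.048 = 0.102.
Option 2 has the higher net inclusive-fitness payoff.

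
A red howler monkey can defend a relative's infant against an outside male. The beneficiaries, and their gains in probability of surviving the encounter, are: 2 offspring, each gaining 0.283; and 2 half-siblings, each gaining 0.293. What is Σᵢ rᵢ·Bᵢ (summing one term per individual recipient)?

r to an offspring = 0.5 (one parent–offspring link: r = (1/2)^1 = 1/2).
r to a half-sibling = 1/4 (half-sibs share one parent — one path of length 2: r = (1/2)^2 = 1/4).
Summing one r·B term per recipient: 2·0.5·0.283 + 2·0.25·0.293 = 0.4295.

0.4295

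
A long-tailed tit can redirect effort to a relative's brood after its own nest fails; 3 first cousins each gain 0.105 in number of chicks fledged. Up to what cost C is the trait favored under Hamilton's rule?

r to a first cousin = 0.125 (first cousins share one grandparent pair — two paths of length 4: r = 2·(1/2)^4 = 1/8).
Hamilton's rule: n·r·B > C, so the trait is favored while C < n·r·B = 3·0.125·0.105 = 0.039375.

0.039375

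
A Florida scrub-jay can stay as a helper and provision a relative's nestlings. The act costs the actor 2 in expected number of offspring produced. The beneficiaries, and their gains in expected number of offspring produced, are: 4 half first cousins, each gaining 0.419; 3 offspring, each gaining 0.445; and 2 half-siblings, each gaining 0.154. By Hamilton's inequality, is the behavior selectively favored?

Hamilton's rule: the trait is favored when the sum of r·B over every recipient exceeds the actor's cost C.
r to a half first cousin = 1/16 (half first cousins share one grandparent — one path of length 4: r = (1/2)^4 = 1/16).
r to an offspring = 0.5 (one parent–offspring link: r = (1/2)^1 = 1/2).
r to a half-sibling = 1/4 (half-sibs share one parent — one path of length 2: r = (1/2)^2 = 1/4).
Summing one r·B term per recipient: 4·0.0625·0.419 + 3·0.5·0.445 + 2·0.25·0.154 = 0.84925.
0.84925 < 2: the indirect benefit is less than the cost.

No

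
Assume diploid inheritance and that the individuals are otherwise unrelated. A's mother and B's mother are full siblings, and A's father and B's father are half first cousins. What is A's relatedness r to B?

With two independent routes of shared ancestry, r is the sum of the two contributions.
A and B are related in two ways: first cousins through their mothers (r = 1/8) and half second cousins through their fathers (r = 1/64).
r = 1/8 + 1/64 = 9/64 = 0.140625.

0.140625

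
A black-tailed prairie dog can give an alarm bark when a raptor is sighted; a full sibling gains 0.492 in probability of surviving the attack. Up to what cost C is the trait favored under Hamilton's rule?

r to a full sibling = 0.5 (full sibs share both parents — two paths of length 2: r = 2·(1/2)^2 = 1/2).
Hamilton's rule: n·r·B > C, so the trait is favored while C < n·r·B = 1·0.5·0.492 = 0.246.

0.246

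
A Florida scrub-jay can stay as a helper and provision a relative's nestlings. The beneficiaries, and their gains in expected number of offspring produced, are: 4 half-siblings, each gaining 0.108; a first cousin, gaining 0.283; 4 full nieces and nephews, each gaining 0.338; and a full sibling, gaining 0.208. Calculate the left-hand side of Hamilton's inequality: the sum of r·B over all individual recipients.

r to a half-sibling = 1/4 (half-sibs share one parent — one path of length 2: r = (1/2)^2 = 1/4).
r to a first cousin = 1/8 (first cousins share one grandparent pair — two paths of length 4: r = 2·(1/2)^4 = 1/8).
r to a full niece or nephew = 1/4 (full aunt/uncle↔niece/nephew: two paths of length 3 through the shared grandparent pair: r = 2·(1/2)^3 = 1/4).
r to a full sibling = 0.5 (full sibs share both parents — two paths of length 2: r = 2·(1/2)^2 = 1/2).
Summing one r·B term per recipient: 4·0.25·0.108 + 1·0.125·0.283 + 4·0.25·0.338 + 1·0.5·0.208 = 0.585375.

0.585375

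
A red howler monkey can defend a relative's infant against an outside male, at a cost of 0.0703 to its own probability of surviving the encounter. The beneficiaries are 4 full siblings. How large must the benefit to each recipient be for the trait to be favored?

r to a full sibling = 1/2 (full sibs share both parents — two paths of length 2: r = 2·(1/2)^2 = 1/2).
Hamilton's rule with n recipients of equal r: n·r·B > C, so B > C/(n·r) = 0.0703/(4·0.5) = 0.0352.

0.0352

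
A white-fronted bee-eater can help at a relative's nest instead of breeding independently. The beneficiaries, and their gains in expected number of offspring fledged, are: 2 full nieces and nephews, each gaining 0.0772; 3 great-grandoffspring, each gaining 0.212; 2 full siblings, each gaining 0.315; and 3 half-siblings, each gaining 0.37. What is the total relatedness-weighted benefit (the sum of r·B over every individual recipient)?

r to a full niece or nephew = 0.25 (full aunt/uncle↔niece/nephew: two paths of length 3 through the shared grandparent pair: r = 2·(1/2)^3 = 1/4).
r to a great-grandoffspring = 0.125 (three parent–offspring links: r = (1/2)^3 = 1/8).
r to a full sibling = 0.5 (full sibs share both parents — two paths of length 2: r = 2·(1/2)^2 = 1/2).
r to a half-sibling = 1/4 (half-sibs share one parent — one path of length 2: r = (1/2)^2 = 1/4).
Summing one r·B term per recipient: 2·0.25·0.0772 + 3·0.125·0.212 + 2·0.5·0.315 + 3·0.25·0.37 = 0.7106.

0.7106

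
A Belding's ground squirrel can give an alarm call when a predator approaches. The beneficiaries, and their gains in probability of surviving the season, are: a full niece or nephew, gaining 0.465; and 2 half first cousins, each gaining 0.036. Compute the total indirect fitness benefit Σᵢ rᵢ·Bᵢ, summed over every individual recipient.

r to a full niece or nephew = 1/4 (full aunt/uncle↔niece/nephew: two paths of length 3 through the shared grandparent pair: r = 2·(1/2)^3 = 1/4).
r to a half first cousin = 1/16 (half first cousins share one grandparent — one path of length 4: r = (1/2)^4 = 1/16).
Summing one r·B term per recipient: 1·0.25·0.465 + 2·0.0625·0.036 = 0.12075.

0.12075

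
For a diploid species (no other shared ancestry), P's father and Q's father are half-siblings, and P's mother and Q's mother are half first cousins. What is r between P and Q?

Independent pedigree routes through distinct common ancestors add.
P and Q are related in two ways: half first cousins through their fathers (r = 1/16) and half second cousins through their mothers (r = 1/64).
r = 1/16 + 1/64 = 0.078125.

0.078125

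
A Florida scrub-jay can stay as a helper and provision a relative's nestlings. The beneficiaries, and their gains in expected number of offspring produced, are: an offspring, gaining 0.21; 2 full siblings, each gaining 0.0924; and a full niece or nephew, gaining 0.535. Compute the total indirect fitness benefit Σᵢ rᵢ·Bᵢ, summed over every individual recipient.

r to an offspring = 0.5 (one parent–offspring link: r = (1/2)^1 = 1/2).
r to a full sibling = 0.5 (full sibs share both parents — two paths of length 2: r = 2·(1/2)^2 = 1/2).
r to a full niece or nephew = 0.25 (full aunt/uncle↔niece/nephew: two paths of length 3 through the shared grandparent pair: r = 2·(1/2)^3 = 1/4).
Summing one r·B term per recipient: 1·0.5·0.21 + 2·0.5·0.0924 + 1·0.25·0.535 = 0.33115.

0.33115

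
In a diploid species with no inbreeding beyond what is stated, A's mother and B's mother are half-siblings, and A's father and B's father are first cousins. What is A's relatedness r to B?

0.09375

Independent pedigree routes through distinct common ancestors add.
A and B are related in two ways: half first cousins through their mothers (r = 1/16) and second cousins through their fathers (r = 1/32).
r = 1/16 + 1/32 = 0.09375.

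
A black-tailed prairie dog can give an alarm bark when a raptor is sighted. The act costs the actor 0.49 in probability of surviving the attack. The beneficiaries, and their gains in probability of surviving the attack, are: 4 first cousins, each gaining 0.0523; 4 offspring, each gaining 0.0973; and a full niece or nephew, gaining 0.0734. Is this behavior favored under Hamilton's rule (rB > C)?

No

Hamilton's rule: the trait is favored when the sum of r·B over every recipient exceeds the actor's cost C.
r to a first cousin = 1/8 (first cousins share one grandparent pair — two paths of length 4: r = 2·(1/2)^4 = 1/8).
r to an offspring = 1/2 (one parent–offspring link: r = (1/2)^1 = 1/2).
r to a full niece or nephew = 0.25 (full aunt/uncle↔niece/nephew: two paths of length 3 through the shared grandparent pair: r = 2·(1/2)^3 = 1/4).
Summing one r·B term per recipient: 4·0.125·0.0523 + 4·0.5·0.0973 + 1·0.25·0.0734 = 0.2391.
0.2391 < 0.49: the indirect benefit is less than the cost.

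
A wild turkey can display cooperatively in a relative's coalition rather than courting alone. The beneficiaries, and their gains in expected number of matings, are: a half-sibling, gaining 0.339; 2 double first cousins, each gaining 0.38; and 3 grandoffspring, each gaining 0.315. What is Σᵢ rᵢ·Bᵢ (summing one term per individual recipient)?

0.511

r to a half-sibling = 0.25 (half-sibs share one parent — one path of length 2: r = (1/2)^2 = 1/4).
r to a double first cousin = 0.25 (double first cousins share both grandparent pairs — four paths of length 4: r = 4·(1/2)^4 = 1/4).
r to a grandoffspring = 1/4 (two parent–offspring links: r = (1/2)^2 = 1/4).
Summing one r·B term per recipient: 1·0.25·0.339 + 2·0.25·0.38 + 3·0.25·0.315 = 0.511.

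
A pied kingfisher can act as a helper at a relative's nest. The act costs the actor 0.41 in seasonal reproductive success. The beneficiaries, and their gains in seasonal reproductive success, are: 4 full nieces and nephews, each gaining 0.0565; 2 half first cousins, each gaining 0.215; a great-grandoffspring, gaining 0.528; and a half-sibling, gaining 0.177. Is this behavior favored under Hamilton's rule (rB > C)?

No

Hamilton's rule: the trait is favored when the sum of r·B over every recipient exceeds the actor's cost C.
r to a full niece or nephew = 1/4 (full aunt/uncle↔niece/nephew: two paths of length 3 through the shared grandparent pair: r = 2·(1/2)^3 = 1/4).
r to a half first cousin = 0.0625 (half first cousins share one grandparent — one path of length 4: r = (1/2)^4 = 1/16).
r to a great-grandoffspring = 1/8 (three parent–offspring links: r = (1/2)^3 = 1/8).
r to a half-sibling = 0.25 (half-sibs share one parent — one path of length 2: r = (1/2)^2 = 1/4).
Summing one r·B term per recipient: 4·0.25·0.0565 + 2·0.0625·0.215 + 1·0.125·0.528 + 1·0.25·0.177 = 0.193625.
0.193625 < 0.41: the indirect benefit is less than the cost.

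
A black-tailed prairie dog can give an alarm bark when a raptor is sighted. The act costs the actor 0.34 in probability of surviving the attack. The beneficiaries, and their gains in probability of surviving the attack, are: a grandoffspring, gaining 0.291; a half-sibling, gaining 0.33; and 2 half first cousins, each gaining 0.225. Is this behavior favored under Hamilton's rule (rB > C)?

Hamilton's rule: the trait is favored when the sum of r·B over every recipient exceeds the actor's cost C.
r to a grandoffspring = 0.25 (two parent–offspring links: r = (1/2)^2 = 1/4).
r to a half-sibling = 0.25 (half-sibs share one parent — one path of length 2: r = (1/2)^2 = 1/4).
r to a half first cousin = 0.0625 (half first cousins share one grandparent — one path of length 4: r = (1/2)^4 = 1/16).
Summing one r·B term per recipient: 1·0.25·0.291 + 1·0.25·0.33 + 2·0.0625·0.225 = 0.183375.
0.183375 < 0.34: the indirect benefit is less than the cost.

No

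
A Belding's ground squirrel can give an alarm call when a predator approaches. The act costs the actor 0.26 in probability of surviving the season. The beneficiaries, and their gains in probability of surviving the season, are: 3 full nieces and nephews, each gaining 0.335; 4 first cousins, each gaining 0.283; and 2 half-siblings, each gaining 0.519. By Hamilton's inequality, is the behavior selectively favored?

Hamilton's rule: the trait is favored when the sum of r·B over every recipient exceeds the actor's cost C.
r to a full niece or nephew = 0.25 (full aunt/uncle↔niece/nephew: two paths of length 3 through the shared grandparent pair: r = 2·(1/2)^3 = 1/4).
r to a first cousin = 1/8 (first cousins share one grandparent pair — two paths of length 4: r = 2·(1/2)^4 = 1/8).
r to a half-sibling = 0.25 (half-sibs share one parent — one path of length 2: r = (1/2)^2 = 1/4).
Summing one r·B term per recipient: 3·0.25·0.335 + 4·0.125·0.283 + 2·0.25·0.519 = 0.65225.
0.65225 > 0.26: the indirect benefit exceeds the cost.

Yes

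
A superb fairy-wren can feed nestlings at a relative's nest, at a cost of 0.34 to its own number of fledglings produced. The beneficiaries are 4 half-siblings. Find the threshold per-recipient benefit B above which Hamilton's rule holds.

r to a half-sibling = 0.25 (half-sibs share one parent — one path of length 2: r = (1/2)^2 = 1/4).
Hamilton's rule with n recipients of equal r: n·r·B > C, so B > C/(n·r) = 0.34/(4·0.25) = 0.34.

0.34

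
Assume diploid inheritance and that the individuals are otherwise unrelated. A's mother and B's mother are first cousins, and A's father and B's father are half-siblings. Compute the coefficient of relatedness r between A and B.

With two independent routes of shared ancestry, r is the sum of the two contributions.
A and B are related in two ways: second cousins through their mothers (r = 1/32) and half first cousins through their fathers (r = 1/16).
r = 1/32 + 1/16 = 3/32 = 0.09375.

0.09375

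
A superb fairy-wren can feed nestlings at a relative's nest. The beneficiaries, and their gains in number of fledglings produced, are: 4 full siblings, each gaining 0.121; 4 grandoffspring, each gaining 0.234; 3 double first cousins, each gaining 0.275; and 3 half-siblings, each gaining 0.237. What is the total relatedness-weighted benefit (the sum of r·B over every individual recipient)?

0.86

r to a full sibling = 0.5 (full sibs share both parents — two paths of length 2: r = 2·(1/2)^2 = 1/2).
r to a grandoffspring = 1/4 (two parent–offspring links: r = (1/2)^2 = 1/4).
r to a double first cousin = 0.25 (double first cousins share both grandparent pairs — four paths of length 4: r = 4·(1/2)^4 = 1/4).
r to a half-sibling = 0.25 (half-sibs share one parent — one path of length 2: r = (1/2)^2 = 1/4).
Summing one r·B term per recipient: 4·0.5·0.121 + 4·0.25·0.234 + 3·0.25·0.275 + 3·0.25·0.237 = 0.86.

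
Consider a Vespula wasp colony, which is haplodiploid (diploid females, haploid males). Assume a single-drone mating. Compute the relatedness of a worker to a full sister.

Haplodiploid full sisters inherit their father's entire haploid genome identically (contributing 1/2) and on average half of their mother's contribution (1/2 · 1/2 = 1/4); r = 1/2 + 1/4 = 3/4.

0.75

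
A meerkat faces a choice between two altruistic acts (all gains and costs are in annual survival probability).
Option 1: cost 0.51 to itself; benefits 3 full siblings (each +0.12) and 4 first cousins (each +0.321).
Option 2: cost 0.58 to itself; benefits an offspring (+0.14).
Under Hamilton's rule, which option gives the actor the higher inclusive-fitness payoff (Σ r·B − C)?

Option 1: r to a full sibling = 0.5.
Option 1: r to a first cousin = 0.125.
Option 1: Σ r·B − C = (3·0.5·0.12 + 4·0.125·0.321) − 0.51 = -0.1695.
Option 2: r to an offspring = 0.5.
Option 2: Σ r·B − C = (1·0.5·0.14) − 0.58 = -0.51.
Option 1 has the higher net inclusive-fitness payoff.

Option 1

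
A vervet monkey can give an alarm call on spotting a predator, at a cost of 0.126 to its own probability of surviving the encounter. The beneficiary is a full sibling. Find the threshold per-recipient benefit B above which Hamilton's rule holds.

r to a full sibling = 0.5 (full sibs share both parents — two paths of length 2: r = 2·(1/2)^2 = 1/2).
Hamilton's rule with n recipients of equal r: n·r·B > C, so B > C/(n·r) = 0.126/(1·0.5) = 0.252.

0.252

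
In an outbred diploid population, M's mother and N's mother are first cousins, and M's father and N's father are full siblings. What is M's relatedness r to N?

0.15625

Independent pedigree routes through distinct common ancestors add.
M and N are related in two ways: second cousins through their mothers (r = 1/32) and first cousins through their fathers (r = 1/8).
r = 1/32 + 1/8 = 0.15625.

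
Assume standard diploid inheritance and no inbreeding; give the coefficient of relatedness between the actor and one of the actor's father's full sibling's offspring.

0.125

Each parent–offspring link contributes a factor of 1/2, and independent paths through distinct common ancestors add.
First cousins share one grandparent pair — two paths of length 4: r = 2·(1/2)^4 = 1/8.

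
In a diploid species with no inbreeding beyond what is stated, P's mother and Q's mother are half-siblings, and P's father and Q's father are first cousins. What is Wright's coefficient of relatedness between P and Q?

0.09375

Relatedness sums over independent paths through distinct common ancestors.
P and Q are related in two ways: half first cousins through their mothers (r = 1/16) and second cousins through their fathers (r = 1/32).
r = 1/16 + 1/32 = 3/32 = 0.09375.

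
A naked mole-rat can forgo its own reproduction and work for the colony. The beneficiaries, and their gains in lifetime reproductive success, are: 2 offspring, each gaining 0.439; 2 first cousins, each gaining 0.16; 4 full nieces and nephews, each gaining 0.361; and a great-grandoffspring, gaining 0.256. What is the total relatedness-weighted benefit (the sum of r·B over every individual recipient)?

0.872

r to an offspring = 1/2 (one parent–offspring link: r = (1/2)^1 = 1/2).
r to a first cousin = 0.125 (first cousins share one grandparent pair — two paths of length 4: r = 2·(1/2)^4 = 1/8).
r to a full niece or nephew = 1/4 (full aunt/uncle↔niece/nephew: two paths of length 3 through the shared grandparent pair: r = 2·(1/2)^3 = 1/4).
r to a great-grandoffspring = 0.125 (three parent–offspring links: r = (1/2)^3 = 1/8).
Summing one r·B term per recipient: 2·0.5·0.439 + 2·0.125·0.16 + 4·0.25·0.361 + 1·0.125·0.256 = 0.872.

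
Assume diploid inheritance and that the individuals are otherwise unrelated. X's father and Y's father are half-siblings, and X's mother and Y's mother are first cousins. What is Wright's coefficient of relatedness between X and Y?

0.09375

Independent pedigree routes through distinct common ancestors add.
X and Y are related in two ways: half first cousins through their fathers (r = 1/16) and second cousins through their mothers (r = 1/32).
r = 1/16 + 1/32 = 0.09375.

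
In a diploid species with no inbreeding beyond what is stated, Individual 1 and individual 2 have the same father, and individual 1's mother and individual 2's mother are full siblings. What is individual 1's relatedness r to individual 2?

Independent pedigree routes through distinct common ancestors add.
Individual 1 and individual 2 are related in two ways: half-sibs through their shared father (r = 1/4) and first cousins through their mothers (r = 1/8).
r = 1/4 + 1/8 = 3/8 = 0.375.

0.375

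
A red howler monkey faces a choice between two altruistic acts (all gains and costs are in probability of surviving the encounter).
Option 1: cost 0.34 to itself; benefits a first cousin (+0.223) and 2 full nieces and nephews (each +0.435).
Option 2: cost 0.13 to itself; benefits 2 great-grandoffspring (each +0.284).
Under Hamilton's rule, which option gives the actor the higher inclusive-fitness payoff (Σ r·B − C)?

Option 1: r to a first cousin = 0.125.
Option 1: r to a full niece or nephew = 0.25.
Option 1: Σ r·B − C = (1·0.125·0.223 + 2·0.25·0.435) − 0.34 = -0.094625.
Option 2: r to a great-grandoffspring = 0.125.
Option 2: Σ r·B − C = (2·0.125·0.284) − 0.13 = -0.059.
Option 2 has the higher net inclusive-fitness payoff.

Option 2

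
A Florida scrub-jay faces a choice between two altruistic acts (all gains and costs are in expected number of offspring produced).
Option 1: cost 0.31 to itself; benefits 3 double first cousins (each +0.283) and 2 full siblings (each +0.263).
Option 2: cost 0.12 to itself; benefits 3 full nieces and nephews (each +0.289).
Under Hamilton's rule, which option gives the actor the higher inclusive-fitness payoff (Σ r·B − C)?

Option 1: r to a double first cousin = 0.25.
Option 1: r to a full sibling = 0.5.
Option 1: Σ r·B − C = (3·0.25·0.283 + 2·0.5·0.263) − 0.31 = 0.16525.
Option 2: r to a full niece or nephew = 0.25.
Option 2: Σ r·B − C = (3·0.25·0.289) − 0.12 = 0.09675.
Option 1 has the higher net inclusive-fitness payoff.

Option 1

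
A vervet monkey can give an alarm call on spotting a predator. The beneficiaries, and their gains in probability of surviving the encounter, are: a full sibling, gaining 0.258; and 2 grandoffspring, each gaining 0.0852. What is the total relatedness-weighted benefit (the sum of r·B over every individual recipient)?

r to a full sibling = 0.5 (full sibs share both parents — two paths of length 2: r = 2·(1/2)^2 = 1/2).
r to a grandoffspring = 1/4 (two parent–offspring links: r = (1/2)^2 = 1/4).
Summing one r·B term per recipient: 1·0.5·0.258 + 2·0.25·0.0852 = 0.1716.

0.1716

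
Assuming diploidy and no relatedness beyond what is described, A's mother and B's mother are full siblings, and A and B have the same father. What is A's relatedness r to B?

Relatedness sums over independent paths through distinct common ancestors.
A and B are related in two ways: first cousins through their mothers (r = 1/8) and half-sibs through their shared father (r = 1/4).
r = 1/8 + 1/4 = 0.375.

0.375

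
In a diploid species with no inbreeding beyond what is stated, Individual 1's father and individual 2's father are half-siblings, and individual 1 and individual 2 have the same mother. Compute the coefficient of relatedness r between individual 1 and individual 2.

Wright's path rule: contributions from independent ancestry routes add.
Individual 1 and individual 2 are related in two ways: half first cousins through their fathers (r = 1/16) and half-sibs through their shared mother (r = 1/4).
r = 1/16 + 1/4 = 5/16 = 0.3125.

0.3125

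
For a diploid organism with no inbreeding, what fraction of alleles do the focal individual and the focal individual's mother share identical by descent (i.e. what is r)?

0.5

Each parent–offspring link contributes a factor of 1/2, and independent paths through distinct common ancestors add.
One parent–offspring link: r = (1/2)^1 = 1/2.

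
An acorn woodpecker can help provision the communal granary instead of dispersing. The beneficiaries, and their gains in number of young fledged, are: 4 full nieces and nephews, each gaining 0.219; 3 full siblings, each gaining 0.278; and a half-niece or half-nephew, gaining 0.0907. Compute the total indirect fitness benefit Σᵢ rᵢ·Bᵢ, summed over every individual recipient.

r to a full niece or nephew = 0.25 (full aunt/uncle↔niece/nephew: two paths of length 3 through the shared grandparent pair: r = 2·(1/2)^3 = 1/4).
r to a full sibling = 1/2 (full sibs share both parents — two paths of length 2: r = 2·(1/2)^2 = 1/2).
r to a half-niece or half-nephew = 0.125 (half-aunt/uncle↔niece/nephew: one path of length 3: r = (1/2)^3 = 1/8).
Summing one r·B term per recipient: 4·0.25·0.219 + 3·0.5·0.278 + 1·0.125·0.0907 = 0.6473375.

0.6473375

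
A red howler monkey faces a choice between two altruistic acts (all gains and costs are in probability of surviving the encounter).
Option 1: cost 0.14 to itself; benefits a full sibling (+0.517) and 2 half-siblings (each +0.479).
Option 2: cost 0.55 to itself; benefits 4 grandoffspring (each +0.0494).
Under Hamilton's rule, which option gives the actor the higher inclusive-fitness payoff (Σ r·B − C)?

Option 1

Option 1: r to a full sibling = 0.5.
Option 1: r to a half-sibling = 0.25.
Option 1: Σ r·B − C = (1·0.5·0.517 + 2·0.25·0.479) − 0.14 = 0.358.
Option 2: r to a grandoffspring = 0.25.
Option 2: Σ r·B − C = (4·0.25·0.0494) − 0.55 = -0.5006.
Option 1 has the higher net inclusive-fitness payoff.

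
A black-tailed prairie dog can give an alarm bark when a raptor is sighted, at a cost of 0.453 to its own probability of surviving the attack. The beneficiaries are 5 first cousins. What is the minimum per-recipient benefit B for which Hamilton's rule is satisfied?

0.7248

r to a first cousin = 1/8 (first cousins share one grandparent pair — two paths of length 4: r = 2·(1/2)^4 = 1/8).
Hamilton's rule with n recipients of equal r: n·r·B > C, so B > C/(n·r) = 0.453/(5·0.125) = 0.7248.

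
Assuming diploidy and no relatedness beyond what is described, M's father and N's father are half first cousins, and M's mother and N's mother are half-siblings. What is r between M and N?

0.078125

Wright's path rule: contributions from independent ancestry routes add.
M and N are related in two ways: half second cousins through their fathers (r = 1/64) and half first cousins through their mothers (r = 1/16).
r = 1/64 + 1/16 = 5/64 = 0.078125.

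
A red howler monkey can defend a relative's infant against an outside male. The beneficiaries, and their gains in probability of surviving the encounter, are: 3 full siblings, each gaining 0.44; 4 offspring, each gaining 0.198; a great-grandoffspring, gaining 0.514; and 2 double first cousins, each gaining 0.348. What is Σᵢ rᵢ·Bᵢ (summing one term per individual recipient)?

r to a full sibling = 1/2 (full sibs share both parents — two paths of length 2: r = 2·(1/2)^2 = 1/2).
r to an offspring = 0.5 (one parent–offspring link: r = (1/2)^1 = 1/2).
r to a great-grandoffspring = 0.125 (three parent–offspring links: r = (1/2)^3 = 1/8).
r to a double first cousin = 1/4 (double first cousins share both grandparent pairs — four paths of length 4: r = 4·(1/2)^4 = 1/4).
Summing one r·B term per recipient: 3·0.5·0.44 + 4·0.5·0.198 + 1·0.125·0.514 + 2·0.25·0.348 = 1.29425.

1.29425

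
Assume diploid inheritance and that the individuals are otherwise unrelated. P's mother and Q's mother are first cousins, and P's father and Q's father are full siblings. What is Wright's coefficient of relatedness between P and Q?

Relatedness sums over independent paths through distinct common ancestors.
P and Q are related in two ways: second cousins through their mothers (r = 1/32) and first cousins through their fathers (r = 1/8).
r = 1/32 + 1/8 = 0.15625.

0.15625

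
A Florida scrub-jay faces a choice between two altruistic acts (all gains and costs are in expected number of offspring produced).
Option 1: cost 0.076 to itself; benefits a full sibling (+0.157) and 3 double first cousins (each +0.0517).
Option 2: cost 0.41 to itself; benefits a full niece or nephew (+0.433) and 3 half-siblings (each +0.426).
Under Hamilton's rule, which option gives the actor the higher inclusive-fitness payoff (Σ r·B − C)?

Option 1: r to a full sibling = 0.5.
Option 1: r to a double first cousin = 0.25.
Option 1: Σ r·B − C = (1·0.5·0.157 + 3·0.25·0.0517) − 0.076 = 0.041275.
Option 2: r to a full niece or nephew = 0.25.
Option 2: r to a half-sibling = 0.25.
Option 2: Σ r·B − C = (1·0.25·0.433 + 3·0.25·0.426) − 0.41 = 0.01775.
Option 1 has the higher net inclusive-fitness payoff.

Option 1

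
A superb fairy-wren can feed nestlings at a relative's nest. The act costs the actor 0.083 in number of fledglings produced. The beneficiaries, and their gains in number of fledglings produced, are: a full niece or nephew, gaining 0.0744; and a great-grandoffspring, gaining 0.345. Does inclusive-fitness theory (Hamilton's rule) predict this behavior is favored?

Hamilton's rule: the trait is favored when the sum of r·B over every recipient exceeds the actor's cost C.
r to a full niece or nephew = 0.25 (full aunt/uncle↔niece/nephew: two paths of length 3 through the shared grandparent pair: r = 2·(1/2)^3 = 1/4).
r to a great-grandoffspring = 0.125 (three parent–offspring links: r = (1/2)^3 = 1/8).
Summing one r·B term per recipient: 1·0.25·0.0744 + 1·0.125·0.345 = 0.061725.
0.061725 < 0.083: the indirect benefit is less than the cost.

No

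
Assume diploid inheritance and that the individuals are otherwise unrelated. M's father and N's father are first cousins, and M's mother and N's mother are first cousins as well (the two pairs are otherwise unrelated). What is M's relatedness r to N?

0.0625

Wright's path rule: contributions from independent ancestry routes add.
M and N are related in two ways: second cousins through their fathers (r = 1/32) and second cousins through their mothers (r = 1/32).
r = 1/32 + 1/32 = 0.0625.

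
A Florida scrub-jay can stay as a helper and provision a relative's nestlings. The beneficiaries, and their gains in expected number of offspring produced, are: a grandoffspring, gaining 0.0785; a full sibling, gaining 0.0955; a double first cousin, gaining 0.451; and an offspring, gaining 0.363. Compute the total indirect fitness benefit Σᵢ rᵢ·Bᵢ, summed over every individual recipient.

0.361625

r to a grandoffspring = 0.25 (two parent–offspring links: r = (1/2)^2 = 1/4).
r to a full sibling = 1/2 (full sibs share both parents — two paths of length 2: r = 2·(1/2)^2 = 1/2).
r to a double first cousin = 1/4 (double first cousins share both grandparent pairs — four paths of length 4: r = 4·(1/2)^4 = 1/4).
r to an offspring = 0.5 (one parent–offspring link: r = (1/2)^1 = 1/2).
Summing one r·B term per recipient: 1·0.25·0.0785 + 1·0.5·0.0955 + 1·0.25·0.451 + 1·0.5·0.363 = 0.361625.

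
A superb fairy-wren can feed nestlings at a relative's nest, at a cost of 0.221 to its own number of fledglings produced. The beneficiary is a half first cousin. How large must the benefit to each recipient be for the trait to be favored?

r to a half first cousin = 0.0625 (half first cousins share one grandparent — one path of length 4: r = (1/2)^4 = 1/16).
Hamilton's rule with n recipients of equal r: n·r·B > C, so B > C/(n·r) = 0.221/(1·0.0625) = 3.536.

3.536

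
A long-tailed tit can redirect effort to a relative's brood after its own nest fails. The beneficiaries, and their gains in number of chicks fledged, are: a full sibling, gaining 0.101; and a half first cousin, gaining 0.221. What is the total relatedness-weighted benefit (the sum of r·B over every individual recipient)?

r to a full sibling = 1/2 (full sibs share both parents — two paths of length 2: r = 2·(1/2)^2 = 1/2).
r to a half first cousin = 1/16 (half first cousins share one grandparent — one path of length 4: r = (1/2)^4 = 1/16).
Summing one r·B term per recipient: 1·0.5·0.101 + 1·0.0625·0.221 = 0.0643125.

0.0643125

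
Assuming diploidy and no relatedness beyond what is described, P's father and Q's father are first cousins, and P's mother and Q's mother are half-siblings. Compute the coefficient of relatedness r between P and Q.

Independent pedigree routes through distinct common ancestors add.
P and Q are related in two ways: second cousins through their fathers (r = 1/32) and half first cousins through their mothers (r = 1/16).
r = 1/32 + 1/16 = 0.09375.

0.09375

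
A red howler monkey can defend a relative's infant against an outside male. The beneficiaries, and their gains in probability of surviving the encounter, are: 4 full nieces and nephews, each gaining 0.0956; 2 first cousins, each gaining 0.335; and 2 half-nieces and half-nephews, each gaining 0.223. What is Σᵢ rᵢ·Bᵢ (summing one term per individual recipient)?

r to a full niece or nephew = 0.25 (full aunt/uncle↔niece/nephew: two paths of length 3 through the shared grandparent pair: r = 2·(1/2)^3 = 1/4).
r to a first cousin = 0.125 (first cousins share one grandparent pair — two paths of length 4: r = 2·(1/2)^4 = 1/8).
r to a half-niece or half-nephew = 1/8 (half-aunt/uncle↔niece/nephew: one path of length 3: r = (1/2)^3 = 1/8).
Summing one r·B term per recipient: 4·0.25·0.0956 + 2·0.125·0.335 + 2·0.125·0.223 = 0.2351.

0.2351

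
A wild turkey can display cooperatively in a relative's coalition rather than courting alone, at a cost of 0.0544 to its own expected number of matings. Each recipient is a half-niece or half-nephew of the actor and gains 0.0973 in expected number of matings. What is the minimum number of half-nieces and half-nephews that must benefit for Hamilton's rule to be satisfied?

r to a half-niece or half-nephew = 0.125 (half-aunt/uncle↔niece/nephew: one path of length 3: r = (1/2)^3 = 1/8).
Hamilton's rule: n·r·B > C  ⇒  n > C/(r·B) = 0.0544/(0.125·0.0973) = 4.473.
The smallest integer exceeding 4.473 is 5.

5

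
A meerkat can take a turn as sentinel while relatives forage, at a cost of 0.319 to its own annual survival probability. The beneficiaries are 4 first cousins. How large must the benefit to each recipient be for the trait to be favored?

r to a first cousin = 1/8 (first cousins share one grandparent pair — two paths of length 4: r = 2·(1/2)^4 = 1/8).
Hamilton's rule with n recipients of equal r: n·r·B > C, so B > C/(n·r) = 0.319/(4·0.125) = 0.638.

0.638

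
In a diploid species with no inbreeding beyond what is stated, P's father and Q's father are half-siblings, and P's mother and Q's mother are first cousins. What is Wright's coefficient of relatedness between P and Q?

0.09375

Wright's path rule: contributions from independent ancestry routes add.
P and Q are related in two ways: half first cousins through their fathers (r = 1/16) and second cousins through their mothers (r = 1/32).
r = 1/16 + 1/32 = 0.09375.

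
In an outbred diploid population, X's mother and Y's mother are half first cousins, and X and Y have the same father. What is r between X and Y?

Independent pedigree routes through distinct common ancestors add.
X and Y are related in two ways: half second cousins through their mothers (r = 1/64) and half-sibs through their shared father (r = 1/4).
r = 1/64 + 1/4 = 17/64 = 0.265625.

0.265625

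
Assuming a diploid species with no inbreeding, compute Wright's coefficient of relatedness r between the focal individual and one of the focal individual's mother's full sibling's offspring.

0.125

Each parent–offspring link contributes a factor of 1/2, and independent paths through distinct common ancestors add.
First cousins share one grandparent pair — two paths of length 4: r = 2·(1/2)^4 = 1/8.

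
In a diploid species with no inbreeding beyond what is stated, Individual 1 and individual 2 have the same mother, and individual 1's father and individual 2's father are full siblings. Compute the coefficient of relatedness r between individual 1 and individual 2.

With two independent routes of shared ancestry, r is the sum of the two contributions.
Individual 1 and individual 2 are related in two ways: half-sibs through their shared mother (r = 1/4) and first cousins through their fathers (r = 1/8).
r = 1/4 + 1/8 = 0.375.

0.375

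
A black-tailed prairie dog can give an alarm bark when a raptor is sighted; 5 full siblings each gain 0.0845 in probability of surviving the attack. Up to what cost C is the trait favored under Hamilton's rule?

0.21125

r to a full sibling = 1/2 (full sibs share both parents — two paths of length 2: r = 2·(1/2)^2 = 1/2).
Hamilton's rule: n·r·B > C, so the trait is favored while C < n·r·B = 5·0.5·0.0845 = 0.21125.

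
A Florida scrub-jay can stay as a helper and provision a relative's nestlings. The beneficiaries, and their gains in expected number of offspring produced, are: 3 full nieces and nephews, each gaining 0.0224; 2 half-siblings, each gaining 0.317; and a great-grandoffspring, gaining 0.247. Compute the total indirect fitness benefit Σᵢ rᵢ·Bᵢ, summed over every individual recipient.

r to a full niece or nephew = 1/4 (full aunt/uncle↔niece/nephew: two paths of length 3 through the shared grandparent pair: r = 2·(1/2)^3 = 1/4).
r to a half-sibling = 0.25 (half-sibs share one parent — one path of length 2: r = (1/2)^2 = 1/4).
r to a great-grandoffspring = 1/8 (three parent–offspring links: r = (1/2)^3 = 1/8).
Summing one r·B term per recipient: 3·0.25·0.0224 + 2·0.25·0.317 + 1·0.125·0.247 = 0.206175.

0.206175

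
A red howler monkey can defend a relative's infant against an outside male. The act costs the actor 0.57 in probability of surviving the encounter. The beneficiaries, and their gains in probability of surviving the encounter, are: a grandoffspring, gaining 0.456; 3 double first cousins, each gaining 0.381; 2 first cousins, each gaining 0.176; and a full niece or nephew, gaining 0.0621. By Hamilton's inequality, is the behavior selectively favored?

No

Hamilton's rule: the trait is favored when the sum of r·B over every recipient exceeds the actor's cost C.
r to a grandoffspring = 1/4 (two parent–offspring links: r = (1/2)^2 = 1/4).
r to a double first cousin = 0.25 (double first cousins share both grandparent pairs — four paths of length 4: r = 4·(1/2)^4 = 1/4).
r to a first cousin = 1/8 (first cousins share one grandparent pair — two paths of length 4: r = 2·(1/2)^4 = 1/8).
r to a full niece or nephew = 0.25 (full aunt/uncle↔niece/nephew: two paths of length 3 through the shared grandparent pair: r = 2·(1/2)^3 = 1/4).
Summing one r·B term per recipient: 1·0.25·0.456 + 3·0.25·0.381 + 2·0.125·0.176 + 1·0.25·0.0621 = 0.459275.
0.459275 < 0.57: the indirect benefit is less than the cost.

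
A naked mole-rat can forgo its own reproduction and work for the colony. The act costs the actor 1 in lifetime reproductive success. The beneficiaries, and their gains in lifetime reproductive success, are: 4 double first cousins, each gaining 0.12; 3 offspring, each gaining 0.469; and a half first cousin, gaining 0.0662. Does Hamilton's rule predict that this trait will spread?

Hamilton's rule: the trait is favored when the sum of r·B over every recipient exceeds the actor's cost C.
r to a double first cousin = 1/4 (double first cousins share both grandparent pairs — four paths of length 4: r = 4·(1/2)^4 = 1/4).
r to an offspring = 0.5 (one parent–offspring link: r = (1/2)^1 = 1/2).
r to a half first cousin = 1/16 (half first cousins share one grandparent — one path of length 4: r = (1/2)^4 = 1/16).
Summing one r·B term per recipient: 4·0.25·0.12 + 3·0.5·0.469 + 1·0.0625·0.0662 = 0.8276375.
0.8276375 < 1: the indirect benefit is less than the cost.

No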